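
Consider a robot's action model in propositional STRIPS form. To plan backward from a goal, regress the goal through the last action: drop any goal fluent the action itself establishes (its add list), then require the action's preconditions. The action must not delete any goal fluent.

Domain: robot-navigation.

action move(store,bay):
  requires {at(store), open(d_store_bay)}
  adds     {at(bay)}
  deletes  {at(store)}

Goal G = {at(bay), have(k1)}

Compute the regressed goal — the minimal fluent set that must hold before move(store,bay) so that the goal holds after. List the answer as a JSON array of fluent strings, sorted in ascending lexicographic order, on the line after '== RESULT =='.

Regress:
  G ∩ del = {}  (empty — regression defined)
  G \ add = {at(bay), have(k1)} \ {at(bay)} = {have(k1)}
  ∪ pre   = {have(k1)} ∪ {at(store), open(d_store_bay)}
          = {at(store), have(k1), open(d_store_bay)}

== RESULT ==
["at(store)", "have(k1)", "open(d_store_bay)"]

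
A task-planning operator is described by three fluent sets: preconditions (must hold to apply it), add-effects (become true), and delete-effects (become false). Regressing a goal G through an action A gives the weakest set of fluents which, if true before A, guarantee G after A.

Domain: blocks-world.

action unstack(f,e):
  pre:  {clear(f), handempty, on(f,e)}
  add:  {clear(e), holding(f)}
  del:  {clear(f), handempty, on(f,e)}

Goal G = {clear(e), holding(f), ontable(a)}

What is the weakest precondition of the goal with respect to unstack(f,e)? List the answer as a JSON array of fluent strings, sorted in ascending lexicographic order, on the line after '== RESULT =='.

Compute (G \ add) ∪ pre:
  G ∩ del = {}  (empty — regression defined)
  G \ add = {clear(e), holding(f), ontable(a)} \ {clear(e), holding(f)} = {ontable(a)}
  ∪ pre   = {ontable(a)} ∪ {clear(f), handempty, on(f,e)}
          = {clear(f), handempty, on(f,e), ontable(a)}

== RESULT ==
["clear(f)", "handempty", "on(f,e)", "ontable(a)"]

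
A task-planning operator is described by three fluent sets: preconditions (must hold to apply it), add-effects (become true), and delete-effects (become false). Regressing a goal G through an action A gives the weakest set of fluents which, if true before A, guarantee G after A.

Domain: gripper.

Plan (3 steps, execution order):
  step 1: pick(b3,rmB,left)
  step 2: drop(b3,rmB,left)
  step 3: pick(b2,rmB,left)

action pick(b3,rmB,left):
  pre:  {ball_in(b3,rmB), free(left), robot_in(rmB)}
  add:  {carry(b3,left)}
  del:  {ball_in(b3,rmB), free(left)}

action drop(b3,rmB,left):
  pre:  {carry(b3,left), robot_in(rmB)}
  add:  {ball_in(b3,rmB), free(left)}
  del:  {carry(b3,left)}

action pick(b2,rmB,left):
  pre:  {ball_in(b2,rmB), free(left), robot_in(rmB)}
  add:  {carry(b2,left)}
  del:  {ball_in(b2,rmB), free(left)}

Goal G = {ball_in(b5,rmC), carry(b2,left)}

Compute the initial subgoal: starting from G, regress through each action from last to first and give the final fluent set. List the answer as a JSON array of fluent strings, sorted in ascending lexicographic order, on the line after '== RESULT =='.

Regress step by step:
  through step 3 (pick(b2,rmB,left)): drop {carry(b2,left)}, keep {ball_in(b5,rmC)}, require {ball_in(b2,rmB), free(left), robot_in(rmB)}
    → {ball_in(b2,rmB), ball_in(b5,rmC), free(left), robot_in(rmB)}
  through step 2 (drop(b3,rmB,left)): drop {free(left)}, keep {ball_in(b2,rmB), ball_in(b5,rmC), robot_in(rmB)}, require {carry(b3,left), robot_in(rmB)}
    → {ball_in(b2,rmB), ball_in(b5,rmC), carry(b3,left), robot_in(rmB)}
  through step 1 (pick(b3,rmB,left)): drop {carry(b3,left)}, keep {ball_in(b2,rmB), ball_in(b5,rmC), robot_in(rmB)}, require {ball_in(b3,rmB), free(left), robot_in(rmB)}
    → {ball_in(b2,rmB), ball_in(b3,rmB), ball_in(b5,rmC), free(left), robot_in(rmB)}

== RESULT ==
["ball_in(b2,rmB)", "ball_in(b3,rmB)", "ball_in(b5,rmC)", "free(left)", "robot_in(rmB)"]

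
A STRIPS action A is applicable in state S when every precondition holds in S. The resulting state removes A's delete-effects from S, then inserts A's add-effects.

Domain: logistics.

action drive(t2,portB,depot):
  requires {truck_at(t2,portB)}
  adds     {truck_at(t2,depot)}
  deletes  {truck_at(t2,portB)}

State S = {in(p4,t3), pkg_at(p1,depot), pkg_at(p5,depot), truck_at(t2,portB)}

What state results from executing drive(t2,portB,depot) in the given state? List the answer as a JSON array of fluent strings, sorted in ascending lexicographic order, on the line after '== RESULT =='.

Compute (S \ del) ∪ add:
  pre ⊆ S: {truck_at(t2,portB)} ⊆ S  — applicable
  S \ del = {in(p4,t3), pkg_at(p1,depot), pkg_at(p5,depot)}
  ∪ add   = {in(p4,t3), pkg_at(p1,depot), pkg_at(p5,depot), truck_at(t2,depot)}

== RESULT ==
["in(p4,t3)", "pkg_at(p1,depot)", "pkg_at(p5,depot)", "truck_at(t2,depot)"]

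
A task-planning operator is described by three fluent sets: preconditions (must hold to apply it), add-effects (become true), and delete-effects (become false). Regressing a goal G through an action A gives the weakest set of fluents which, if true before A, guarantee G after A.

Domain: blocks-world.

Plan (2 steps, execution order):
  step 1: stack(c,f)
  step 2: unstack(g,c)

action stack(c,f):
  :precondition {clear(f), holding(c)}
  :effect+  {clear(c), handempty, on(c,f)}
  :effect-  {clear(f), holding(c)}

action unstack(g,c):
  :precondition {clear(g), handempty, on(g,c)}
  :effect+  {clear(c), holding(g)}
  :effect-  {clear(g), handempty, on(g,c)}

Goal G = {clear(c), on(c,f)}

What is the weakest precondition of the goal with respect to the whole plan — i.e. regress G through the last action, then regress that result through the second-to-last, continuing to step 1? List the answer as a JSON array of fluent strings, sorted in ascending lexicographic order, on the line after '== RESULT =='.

Regress step by step:
  through step 2 (unstack(g,c)): drop {clear(c)}, keep {on(c,f)}, require {clear(g), handempty, on(g,c)}
    → {clear(g), handempty, on(c,f), on(g,c)}
  through step 1 (stack(c,f)): drop {handempty, on(c,f)}, keep {clear(g), on(g,c)}, require {clear(f), holding(c)}
    → {clear(f), clear(g), holding(c), on(g,c)}

== RESULT ==
["clear(f)", "clear(g)", "holding(c)", "on(g,c)"]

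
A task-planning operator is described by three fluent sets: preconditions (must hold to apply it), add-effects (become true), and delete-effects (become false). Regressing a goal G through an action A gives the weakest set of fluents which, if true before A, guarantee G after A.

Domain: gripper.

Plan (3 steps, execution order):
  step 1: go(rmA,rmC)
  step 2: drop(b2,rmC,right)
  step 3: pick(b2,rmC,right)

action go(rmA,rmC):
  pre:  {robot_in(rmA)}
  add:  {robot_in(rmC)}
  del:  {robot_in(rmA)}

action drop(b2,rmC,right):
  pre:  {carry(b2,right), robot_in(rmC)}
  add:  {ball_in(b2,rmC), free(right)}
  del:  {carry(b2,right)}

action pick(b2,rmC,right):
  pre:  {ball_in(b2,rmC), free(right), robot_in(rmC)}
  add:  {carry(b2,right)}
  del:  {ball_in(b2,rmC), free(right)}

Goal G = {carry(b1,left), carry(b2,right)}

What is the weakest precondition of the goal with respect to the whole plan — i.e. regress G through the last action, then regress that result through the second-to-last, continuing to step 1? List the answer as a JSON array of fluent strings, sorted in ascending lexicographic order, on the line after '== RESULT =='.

Regress step by step:
  through step 3 (pick(b2,rmC,right)): drop {carry(b2,right)}, keep {carry(b1,left)}, require {ball_in(b2,rmC), free(right), robot_in(rmC)}
    → {ball_in(b2,rmC), carry(b1,left), free(right), robot_in(rmC)}
  through step 2 (drop(b2,rmC,right)): drop {ball_in(b2,rmC), free(right)}, keep {carry(b1,left), robot_in(rmC)}, require {carry(b2,right), robot_in(rmC)}
    → {carry(b1,left), carry(b2,right), robot_in(rmC)}
  through step 1 (go(rmA,rmC)): drop {robot_in(rmC)}, keep {carry(b1,left), carry(b2,right)}, require {robot_in(rmA)}
    → {carry(b1,left), carry(b2,right), robot_in(rmA)}

== RESULT ==
["carry(b1,left)", "carry(b2,right)", "robot_in(rmA)"]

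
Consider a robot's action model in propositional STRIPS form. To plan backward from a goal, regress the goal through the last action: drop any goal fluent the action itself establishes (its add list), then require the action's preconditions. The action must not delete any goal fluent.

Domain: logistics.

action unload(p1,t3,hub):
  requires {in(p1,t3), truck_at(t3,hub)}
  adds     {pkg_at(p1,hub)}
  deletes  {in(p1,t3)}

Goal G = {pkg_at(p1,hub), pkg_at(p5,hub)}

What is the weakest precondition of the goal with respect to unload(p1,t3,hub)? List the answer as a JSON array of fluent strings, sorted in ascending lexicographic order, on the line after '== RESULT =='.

Compute (G \ add) ∪ pre:
  G ∩ del = {}  (empty — regression defined)
  G \ add = {pkg_at(p1,hub), pkg_at(p5,hub)} \ {pkg_at(p1,hub)} = {pkg_at(p5,hub)}
  ∪ pre   = {pkg_at(p5,hub)} ∪ {in(p1,t3), truck_at(t3,hub)}
          = {in(p1,t3), pkg_at(p5,hub), truck_at(t3,hub)}

== RESULT ==
["in(p1,t3)", "pkg_at(p5,hub)", "truck_at(t3,hub)"]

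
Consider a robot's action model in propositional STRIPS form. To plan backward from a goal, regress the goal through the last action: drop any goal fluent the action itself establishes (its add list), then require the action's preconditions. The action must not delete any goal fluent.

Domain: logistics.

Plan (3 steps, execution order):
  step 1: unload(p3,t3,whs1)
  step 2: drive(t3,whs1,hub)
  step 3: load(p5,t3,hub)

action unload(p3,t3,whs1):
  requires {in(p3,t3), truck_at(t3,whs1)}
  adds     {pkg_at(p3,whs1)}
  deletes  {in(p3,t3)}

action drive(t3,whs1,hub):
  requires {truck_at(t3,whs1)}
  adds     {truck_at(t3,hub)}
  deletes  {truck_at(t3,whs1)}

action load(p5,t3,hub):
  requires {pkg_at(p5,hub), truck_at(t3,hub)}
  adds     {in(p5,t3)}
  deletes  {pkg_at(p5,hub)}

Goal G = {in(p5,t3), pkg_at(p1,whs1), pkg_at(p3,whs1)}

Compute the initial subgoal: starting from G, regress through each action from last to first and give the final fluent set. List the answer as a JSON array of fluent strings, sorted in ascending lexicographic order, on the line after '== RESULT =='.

Work backward from the goal:
  through step 3 (load(p5,t3,hub)): drop {in(p5,t3)}, keep {pkg_at(p1,whs1), pkg_at(p3,whs1)}, require {pkg_at(p5,hub), truck_at(t3,hub)}
    → {pkg_at(p1,whs1), pkg_at(p3,whs1), pkg_at(p5,hub), truck_at(t3,hub)}
  through step 2 (drive(t3,whs1,hub)): drop {truck_at(t3,hub)}, keep {pkg_at(p1,whs1), pkg_at(p3,whs1), pkg_at(p5,hub)}, require {truck_at(t3,whs1)}
    → {pkg_at(p1,whs1), pkg_at(p3,whs1), pkg_at(p5,hub), truck_at(t3,whs1)}
  through step 1 (unload(p3,t3,whs1)): drop {pkg_at(p3,whs1)}, keep {pkg_at(p1,whs1), pkg_at(p5,hub), truck_at(t3,whs1)}, require {in(p3,t3), truck_at(t3,whs1)}
    → {in(p3,t3), pkg_at(p1,whs1), pkg_at(p5,hub), truck_at(t3,whs1)}

== RESULT ==
["in(p3,t3)", "pkg_at(p1,whs1)", "pkg_at(p5,hub)", "truck_at(t3,whs1)"]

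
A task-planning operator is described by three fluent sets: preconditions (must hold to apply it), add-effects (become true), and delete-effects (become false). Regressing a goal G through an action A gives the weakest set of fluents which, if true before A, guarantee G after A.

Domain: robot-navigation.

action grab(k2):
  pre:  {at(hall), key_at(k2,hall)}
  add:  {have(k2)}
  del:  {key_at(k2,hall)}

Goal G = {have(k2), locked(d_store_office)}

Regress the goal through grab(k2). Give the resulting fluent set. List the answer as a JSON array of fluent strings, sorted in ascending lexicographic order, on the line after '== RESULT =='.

Regress:
  G ∩ del = {}  (empty — regression defined)
  G \ add = {have(k2), locked(d_store_office)} \ {have(k2)} = {locked(d_store_office)}
  ∪ pre   = {locked(d_store_office)} ∪ {at(hall), key_at(k2,hall)}
          = {at(hall), key_at(k2,hall), locked(d_store_office)}

== RESULT ==
["at(hall)", "key_at(k2,hall)", "locked(d_store_office)"]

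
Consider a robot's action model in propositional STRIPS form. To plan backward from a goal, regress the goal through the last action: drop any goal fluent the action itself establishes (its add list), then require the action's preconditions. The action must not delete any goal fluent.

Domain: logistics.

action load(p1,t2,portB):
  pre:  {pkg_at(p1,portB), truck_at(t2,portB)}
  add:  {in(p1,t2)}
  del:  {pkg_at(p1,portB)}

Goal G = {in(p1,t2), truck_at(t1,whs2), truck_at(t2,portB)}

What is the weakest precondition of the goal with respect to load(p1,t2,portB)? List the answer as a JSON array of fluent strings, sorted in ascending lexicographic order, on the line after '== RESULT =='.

Compute (G \ add) ∪ pre:
  G ∩ del = {}  (empty — regression defined)
  G \ add = {in(p1,t2), truck_at(t1,whs2), truck_at(t2,portB)} \ {in(p1,t2)} = {truck_at(t1,whs2), truck_at(t2,portB)}
  ∪ pre   = {truck_at(t1,whs2), truck_at(t2,portB)} ∪ {pkg_at(p1,portB), truck_at(t2,portB)}
          = {pkg_at(p1,portB), truck_at(t1,whs2), truck_at(t2,portB)}

== RESULT ==
["pkg_at(p1,portB)", "truck_at(t1,whs2)", "truck_at(t2,portB)"]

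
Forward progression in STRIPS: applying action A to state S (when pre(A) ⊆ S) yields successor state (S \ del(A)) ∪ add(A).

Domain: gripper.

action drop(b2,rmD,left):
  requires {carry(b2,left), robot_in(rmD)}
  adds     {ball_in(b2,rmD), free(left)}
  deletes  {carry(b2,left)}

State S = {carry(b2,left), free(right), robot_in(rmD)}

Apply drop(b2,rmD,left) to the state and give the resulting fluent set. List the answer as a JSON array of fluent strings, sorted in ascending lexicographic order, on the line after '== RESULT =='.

Compute (S \ del) ∪ add:
  pre ⊆ S: {carry(b2,left), robot_in(rmD)} ⊆ S  — applicable
  S \ del = {free(right), robot_in(rmD)}
  ∪ add   = {ball_in(b2,rmD), free(left), free(right), robot_in(rmD)}

== RESULT ==
["ball_in(b2,rmD)", "free(left)", "free(right)", "robot_in(rmD)"]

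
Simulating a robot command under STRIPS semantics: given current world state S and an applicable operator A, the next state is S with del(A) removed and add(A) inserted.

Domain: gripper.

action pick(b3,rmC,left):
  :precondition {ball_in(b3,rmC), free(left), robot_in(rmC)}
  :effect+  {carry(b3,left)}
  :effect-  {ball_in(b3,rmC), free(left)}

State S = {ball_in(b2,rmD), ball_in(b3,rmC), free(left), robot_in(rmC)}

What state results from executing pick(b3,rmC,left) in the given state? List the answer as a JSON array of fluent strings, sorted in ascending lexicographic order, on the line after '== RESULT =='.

Progress:
  pre ⊆ S: {ball_in(b3,rmC), free(left), robot_in(rmC)} ⊆ S  — applicable
  S \ del = {ball_in(b2,rmD), robot_in(rmC)}
  ∪ add   = {ball_in(b2,rmD), carry(b3,left), robot_in(rmC)}

== RESULT ==
["ball_in(b2,rmD)", "carry(b3,left)", "robot_in(rmC)"]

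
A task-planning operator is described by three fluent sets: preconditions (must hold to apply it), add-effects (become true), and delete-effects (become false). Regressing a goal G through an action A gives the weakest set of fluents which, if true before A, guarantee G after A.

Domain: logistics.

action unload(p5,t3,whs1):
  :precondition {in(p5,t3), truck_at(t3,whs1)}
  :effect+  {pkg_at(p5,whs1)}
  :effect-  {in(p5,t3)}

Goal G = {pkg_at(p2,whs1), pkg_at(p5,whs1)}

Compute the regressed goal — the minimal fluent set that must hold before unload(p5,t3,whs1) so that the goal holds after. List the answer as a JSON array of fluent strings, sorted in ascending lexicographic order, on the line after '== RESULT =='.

Compute (G \ add) ∪ pre:
  G ∩ del = {}  (empty — regression defined)
  G \ add = {pkg_at(p2,whs1), pkg_at(p5,whs1)} \ {pkg_at(p5,whs1)} = {pkg_at(p2,whs1)}
  ∪ pre   = {pkg_at(p2,whs1)} ∪ {in(p5,t3), truck_at(t3,whs1)}
          = {in(p5,t3), pkg_at(p2,whs1), truck_at(t3,whs1)}

== RESULT ==
["in(p5,t3)", "pkg_at(p2,whs1)", "truck_at(t3,whs1)"]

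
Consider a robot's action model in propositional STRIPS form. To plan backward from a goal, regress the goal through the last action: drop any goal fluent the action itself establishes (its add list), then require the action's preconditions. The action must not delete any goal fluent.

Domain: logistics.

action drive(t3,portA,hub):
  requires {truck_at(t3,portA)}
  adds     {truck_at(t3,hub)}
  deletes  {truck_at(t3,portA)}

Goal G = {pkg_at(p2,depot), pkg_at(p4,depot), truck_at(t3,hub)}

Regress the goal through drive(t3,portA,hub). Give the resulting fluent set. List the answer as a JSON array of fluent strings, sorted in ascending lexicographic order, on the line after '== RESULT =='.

Compute (G \ add) ∪ pre:
  G ∩ del = {}  (empty — regression defined)
  G \ add = {pkg_at(p2,depot), pkg_at(p4,depot), truck_at(t3,hub)} \ {truck_at(t3,hub)} = {pkg_at(p2,depot), pkg_at(p4,depot)}
  ∪ pre   = {pkg_at(p2,depot), pkg_at(p4,depot)} ∪ {truck_at(t3,portA)}
          = {pkg_at(p2,depot), pkg_at(p4,depot), truck_at(t3,portA)}

== RESULT ==
["pkg_at(p2,depot)", "pkg_at(p4,depot)", "truck_at(t3,portA)"]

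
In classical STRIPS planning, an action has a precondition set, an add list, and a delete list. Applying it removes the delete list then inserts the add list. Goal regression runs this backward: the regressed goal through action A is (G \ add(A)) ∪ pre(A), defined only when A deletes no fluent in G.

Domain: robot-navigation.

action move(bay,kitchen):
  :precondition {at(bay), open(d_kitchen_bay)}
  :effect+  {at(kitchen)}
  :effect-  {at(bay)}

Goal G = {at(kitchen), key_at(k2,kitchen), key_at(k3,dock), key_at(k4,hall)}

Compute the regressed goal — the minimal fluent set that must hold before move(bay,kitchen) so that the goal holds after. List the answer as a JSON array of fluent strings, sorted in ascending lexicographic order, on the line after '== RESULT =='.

Regress:
  G ∩ del = {}  (empty — regression defined)
  G \ add = {at(kitchen), key_at(k2,kitchen), key_at(k3,dock), key_at(k4,hall)} \ {at(kitchen)} = {key_at(k2,kitchen), key_at(k3,dock), key_at(k4,hall)}
  ∪ pre   = {key_at(k2,kitchen), key_at(k3,dock), key_at(k4,hall)} ∪ {at(bay), open(d_kitchen_bay)}
          = {at(bay), key_at(k2,kitchen), key_at(k3,dock), key_at(k4,hall), open(d_kitchen_bay)}

== RESULT ==
["at(bay)", "key_at(k2,kitchen)", "key_at(k3,dock)", "key_at(k4,hall)", "open(d_kitchen_bay)"]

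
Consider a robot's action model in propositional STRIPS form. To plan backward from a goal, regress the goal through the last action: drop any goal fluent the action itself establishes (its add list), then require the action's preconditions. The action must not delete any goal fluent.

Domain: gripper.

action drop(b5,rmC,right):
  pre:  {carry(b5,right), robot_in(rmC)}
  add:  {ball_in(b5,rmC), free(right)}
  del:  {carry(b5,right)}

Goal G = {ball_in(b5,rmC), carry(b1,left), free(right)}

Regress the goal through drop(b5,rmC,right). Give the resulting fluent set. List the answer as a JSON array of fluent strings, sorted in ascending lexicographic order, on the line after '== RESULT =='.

Compute (G \ add) ∪ pre:
  G ∩ del = {}  (empty — regression defined)
  G \ add = {ball_in(b5,rmC), carry(b1,left), free(right)} \ {ball_in(b5,rmC), free(right)} = {carry(b1,left)}
  ∪ pre   = {carry(b1,left)} ∪ {carry(b5,right), robot_in(rmC)}
          = {carry(b1,left), carry(b5,right), robot_in(rmC)}

== RESULT ==
["carry(b1,left)", "carry(b5,right)", "robot_in(rmC)"]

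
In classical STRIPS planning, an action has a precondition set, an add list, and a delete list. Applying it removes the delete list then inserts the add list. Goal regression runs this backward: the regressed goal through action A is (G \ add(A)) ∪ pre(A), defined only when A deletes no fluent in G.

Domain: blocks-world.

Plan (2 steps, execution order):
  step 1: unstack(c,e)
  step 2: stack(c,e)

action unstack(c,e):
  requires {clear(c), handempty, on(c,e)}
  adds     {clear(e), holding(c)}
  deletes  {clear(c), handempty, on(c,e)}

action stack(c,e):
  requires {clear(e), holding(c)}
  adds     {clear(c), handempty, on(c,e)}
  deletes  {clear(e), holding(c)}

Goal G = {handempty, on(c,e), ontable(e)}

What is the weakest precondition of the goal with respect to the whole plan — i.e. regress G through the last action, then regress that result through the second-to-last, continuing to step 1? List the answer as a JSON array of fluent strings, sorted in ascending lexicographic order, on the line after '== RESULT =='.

Regress step by step:
  through step 2 (stack(c,e)): drop {handempty, on(c,e)}, keep {ontable(e)}, require {clear(e), holding(c)}
    → {clear(e), holding(c), ontable(e)}
  through step 1 (unstack(c,e)): drop {clear(e), holding(c)}, keep {ontable(e)}, require {clear(c), handempty, on(c,e)}
    → {clear(c), handempty, on(c,e), ontable(e)}

== RESULT ==
["clear(c)", "handempty", "on(c,e)", "ontable(e)"]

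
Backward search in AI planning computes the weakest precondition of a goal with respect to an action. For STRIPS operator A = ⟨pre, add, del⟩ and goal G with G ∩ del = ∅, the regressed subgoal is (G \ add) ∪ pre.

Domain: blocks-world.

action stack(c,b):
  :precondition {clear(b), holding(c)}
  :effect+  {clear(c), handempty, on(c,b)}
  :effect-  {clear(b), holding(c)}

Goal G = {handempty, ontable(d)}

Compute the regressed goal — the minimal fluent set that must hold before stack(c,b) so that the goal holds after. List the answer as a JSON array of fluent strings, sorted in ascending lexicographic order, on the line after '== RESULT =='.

Regress:
  G ∩ del = {}  (empty — regression defined)
  G \ add = {handempty, ontable(d)} \ {clear(c), handempty, on(c,b)} = {ontable(d)}
  ∪ pre   = {ontable(d)} ∪ {clear(b), holding(c)}
          = {clear(b), holding(c), ontable(d)}

== RESULT ==
["clear(b)", "holding(c)", "ontable(d)"]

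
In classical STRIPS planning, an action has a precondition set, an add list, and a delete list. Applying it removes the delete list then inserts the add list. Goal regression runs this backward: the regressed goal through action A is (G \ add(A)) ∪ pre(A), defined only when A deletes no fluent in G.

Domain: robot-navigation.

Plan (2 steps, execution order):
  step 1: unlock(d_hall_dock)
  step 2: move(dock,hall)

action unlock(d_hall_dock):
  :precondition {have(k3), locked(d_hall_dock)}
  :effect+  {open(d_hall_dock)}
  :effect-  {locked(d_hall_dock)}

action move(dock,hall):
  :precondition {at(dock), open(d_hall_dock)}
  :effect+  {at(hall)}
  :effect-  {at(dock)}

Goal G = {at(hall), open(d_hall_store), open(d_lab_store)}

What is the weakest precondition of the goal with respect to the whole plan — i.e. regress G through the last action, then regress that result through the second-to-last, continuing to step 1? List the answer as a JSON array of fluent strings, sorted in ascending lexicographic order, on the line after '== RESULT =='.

Work backward from the goal:
  through step 2 (move(dock,hall)): drop {at(hall)}, keep {open(d_hall_store), open(d_lab_store)}, require {at(dock), open(d_hall_dock)}
    → {at(dock), open(d_hall_dock), open(d_hall_store), open(d_lab_store)}
  through step 1 (unlock(d_hall_dock)): drop {open(d_hall_dock)}, keep {at(dock), open(d_hall_store), open(d_lab_store)}, require {have(k3), locked(d_hall_dock)}
    → {at(dock), have(k3), locked(d_hall_dock), open(d_hall_store), open(d_lab_store)}

== RESULT ==
["at(dock)", "have(k3)", "locked(d_hall_dock)", "open(d_hall_store)", "open(d_lab_store)"]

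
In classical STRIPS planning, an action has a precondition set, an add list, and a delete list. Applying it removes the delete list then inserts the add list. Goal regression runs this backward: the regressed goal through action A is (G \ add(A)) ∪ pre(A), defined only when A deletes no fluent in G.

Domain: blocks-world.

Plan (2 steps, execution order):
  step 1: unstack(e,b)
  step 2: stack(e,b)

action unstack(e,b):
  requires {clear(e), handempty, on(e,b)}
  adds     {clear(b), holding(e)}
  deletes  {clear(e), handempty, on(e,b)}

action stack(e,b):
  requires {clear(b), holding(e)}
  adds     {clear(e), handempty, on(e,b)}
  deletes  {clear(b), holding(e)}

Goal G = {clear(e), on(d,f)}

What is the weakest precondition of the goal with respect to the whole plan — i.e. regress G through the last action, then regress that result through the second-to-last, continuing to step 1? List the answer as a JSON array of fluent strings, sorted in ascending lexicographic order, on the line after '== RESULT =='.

Regress step by step:
  through step 2 (stack(e,b)): drop {clear(e)}, keep {on(d,f)}, require {clear(b), holding(e)}
    → {clear(b), holding(e), on(d,f)}
  through step 1 (unstack(e,b)): drop {clear(b), holding(e)}, keep {on(d,f)}, require {clear(e), handempty, on(e,b)}
    → {clear(e), handempty, on(d,f), on(e,b)}

== RESULT ==
["clear(e)", "handempty", "on(d,f)", "on(e,b)"]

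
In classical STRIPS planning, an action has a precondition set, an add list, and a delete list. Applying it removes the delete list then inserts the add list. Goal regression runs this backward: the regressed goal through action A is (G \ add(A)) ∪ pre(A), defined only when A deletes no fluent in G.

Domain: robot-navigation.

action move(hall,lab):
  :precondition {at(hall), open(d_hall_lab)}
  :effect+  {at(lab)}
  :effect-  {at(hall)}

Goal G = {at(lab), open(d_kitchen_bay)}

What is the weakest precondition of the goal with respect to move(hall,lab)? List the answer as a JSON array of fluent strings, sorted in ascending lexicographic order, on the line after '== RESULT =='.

Compute (G \ add) ∪ pre:
  G ∩ del = {}  (empty — regression defined)
  G \ add = {at(lab), open(d_kitchen_bay)} \ {at(lab)} = {open(d_kitchen_bay)}
  ∪ pre   = {open(d_kitchen_bay)} ∪ {at(hall), open(d_hall_lab)}
          = {at(hall), open(d_hall_lab), open(d_kitchen_bay)}

== RESULT ==
["at(hall)", "open(d_hall_lab)", "open(d_kitchen_bay)"]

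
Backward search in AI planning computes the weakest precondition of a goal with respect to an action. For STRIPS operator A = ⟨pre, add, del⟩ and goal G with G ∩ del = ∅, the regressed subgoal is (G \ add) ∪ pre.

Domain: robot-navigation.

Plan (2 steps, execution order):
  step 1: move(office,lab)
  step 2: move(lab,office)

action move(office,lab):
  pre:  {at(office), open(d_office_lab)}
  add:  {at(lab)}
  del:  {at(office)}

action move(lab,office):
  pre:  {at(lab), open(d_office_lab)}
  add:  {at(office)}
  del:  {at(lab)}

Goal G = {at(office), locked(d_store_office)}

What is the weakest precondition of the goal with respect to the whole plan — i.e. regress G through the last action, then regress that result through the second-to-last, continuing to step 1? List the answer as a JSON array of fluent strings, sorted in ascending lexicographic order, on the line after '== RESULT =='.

Regress step by step:
  through step 2 (move(lab,office)): drop {at(office)}, keep {locked(d_store_office)}, require {at(lab), open(d_office_lab)}
    → {at(lab), locked(d_store_office), open(d_office_lab)}
  through step 1 (move(office,lab)): drop {at(lab)}, keep {locked(d_store_office), open(d_office_lab)}, require {at(office), open(d_office_lab)}
    → {at(office), locked(d_store_office), open(d_office_lab)}

== RESULT ==
["at(office)", "locked(d_store_office)", "open(d_office_lab)"]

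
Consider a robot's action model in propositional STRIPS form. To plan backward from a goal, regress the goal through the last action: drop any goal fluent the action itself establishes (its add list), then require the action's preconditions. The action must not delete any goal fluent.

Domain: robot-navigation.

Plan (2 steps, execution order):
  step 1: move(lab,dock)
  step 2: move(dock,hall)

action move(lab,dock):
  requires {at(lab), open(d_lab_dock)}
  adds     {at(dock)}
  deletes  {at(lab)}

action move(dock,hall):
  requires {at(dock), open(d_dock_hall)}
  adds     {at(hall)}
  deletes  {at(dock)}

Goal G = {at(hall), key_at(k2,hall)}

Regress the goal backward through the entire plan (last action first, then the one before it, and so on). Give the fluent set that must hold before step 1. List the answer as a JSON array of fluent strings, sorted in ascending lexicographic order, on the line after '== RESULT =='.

Regress step by step:
  through step 2 (move(dock,hall)): drop {at(hall)}, keep {key_at(k2,hall)}, require {at(dock), open(d_dock_hall)}
    → {at(dock), key_at(k2,hall), open(d_dock_hall)}
  through step 1 (move(lab,dock)): drop {at(dock)}, keep {key_at(k2,hall), open(d_dock_hall)}, require {at(lab), open(d_lab_dock)}
    → {at(lab), key_at(k2,hall), open(d_dock_hall), open(d_lab_dock)}

== RESULT ==
["at(lab)", "key_at(k2,hall)", "open(d_dock_hall)", "open(d_lab_dock)"]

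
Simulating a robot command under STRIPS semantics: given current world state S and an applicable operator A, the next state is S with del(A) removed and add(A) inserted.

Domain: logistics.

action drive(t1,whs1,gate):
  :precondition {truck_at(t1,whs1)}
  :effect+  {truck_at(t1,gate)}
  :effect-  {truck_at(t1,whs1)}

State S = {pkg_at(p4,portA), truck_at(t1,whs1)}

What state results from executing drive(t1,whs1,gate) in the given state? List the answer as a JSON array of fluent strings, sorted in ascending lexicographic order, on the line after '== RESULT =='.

Progress:
  pre ⊆ S: {truck_at(t1,whs1)} ⊆ S  — applicable
  S \ del = {pkg_at(p4,portA)}
  ∪ add   = {pkg_at(p4,portA), truck_at(t1,gate)}

== RESULT ==
["pkg_at(p4,portA)", "truck_at(t1,gate)"]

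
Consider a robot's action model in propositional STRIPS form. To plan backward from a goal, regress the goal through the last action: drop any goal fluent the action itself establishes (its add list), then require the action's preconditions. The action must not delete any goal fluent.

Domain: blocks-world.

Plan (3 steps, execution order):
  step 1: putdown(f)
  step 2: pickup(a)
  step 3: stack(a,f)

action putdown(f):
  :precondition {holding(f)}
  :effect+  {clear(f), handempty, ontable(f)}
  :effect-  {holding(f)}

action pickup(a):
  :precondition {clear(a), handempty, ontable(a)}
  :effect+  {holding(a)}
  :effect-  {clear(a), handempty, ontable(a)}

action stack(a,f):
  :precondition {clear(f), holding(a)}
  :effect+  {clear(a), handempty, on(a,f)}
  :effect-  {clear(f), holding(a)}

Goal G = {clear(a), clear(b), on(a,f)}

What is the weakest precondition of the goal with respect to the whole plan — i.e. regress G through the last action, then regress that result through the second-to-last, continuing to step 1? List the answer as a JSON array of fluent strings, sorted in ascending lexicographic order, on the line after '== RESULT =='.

Regress step by step:
  through step 3 (stack(a,f)): drop {clear(a), on(a,f)}, keep {clear(b)}, require {clear(f), holding(a)}
    → {clear(b), clear(f), holding(a)}
  through step 2 (pickup(a)): drop {holding(a)}, keep {clear(b), clear(f)}, require {clear(a), handempty, ontable(a)}
    → {clear(a), clear(b), clear(f), handempty, ontable(a)}
  through step 1 (putdown(f)): drop {clear(f), handempty}, keep {clear(a), clear(b), ontable(a)}, require {holding(f)}
    → {clear(a), clear(b), holding(f), ontable(a)}

== RESULT ==
["clear(a)", "clear(b)", "holding(f)", "ontable(a)"]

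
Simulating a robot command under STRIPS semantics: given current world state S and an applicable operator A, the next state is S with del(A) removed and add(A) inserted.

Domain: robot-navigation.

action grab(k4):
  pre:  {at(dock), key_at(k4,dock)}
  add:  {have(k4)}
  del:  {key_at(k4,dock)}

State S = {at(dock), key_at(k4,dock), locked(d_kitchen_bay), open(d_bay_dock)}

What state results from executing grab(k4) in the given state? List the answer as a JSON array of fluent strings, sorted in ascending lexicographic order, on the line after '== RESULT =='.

Progress:
  pre ⊆ S: {at(dock), key_at(k4,dock)} ⊆ S  — applicable
  S \ del = {at(dock), locked(d_kitchen_bay), open(d_bay_dock)}
  ∪ add   = {at(dock), have(k4), locked(d_kitchen_bay), open(d_bay_dock)}

== RESULT ==
["at(dock)", "have(k4)", "locked(d_kitchen_bay)", "open(d_bay_dock)"]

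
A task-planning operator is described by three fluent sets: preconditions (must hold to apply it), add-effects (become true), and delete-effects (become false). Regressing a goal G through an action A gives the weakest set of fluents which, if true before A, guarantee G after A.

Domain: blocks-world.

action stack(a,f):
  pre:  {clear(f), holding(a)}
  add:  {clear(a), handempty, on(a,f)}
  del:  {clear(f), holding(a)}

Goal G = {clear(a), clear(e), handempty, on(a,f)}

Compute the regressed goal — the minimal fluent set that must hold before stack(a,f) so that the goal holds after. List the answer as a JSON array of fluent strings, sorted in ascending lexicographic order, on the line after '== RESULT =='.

Regress:
  G ∩ del = {}  (empty — regression defined)
  G \ add = {clear(a), clear(e), handempty, on(a,f)} \ {clear(a), handempty, on(a,f)} = {clear(e)}
  ∪ pre   = {clear(e)} ∪ {clear(f), holding(a)}
          = {clear(e), clear(f), holding(a)}

== RESULT ==
["clear(e)", "clear(f)", "holding(a)"]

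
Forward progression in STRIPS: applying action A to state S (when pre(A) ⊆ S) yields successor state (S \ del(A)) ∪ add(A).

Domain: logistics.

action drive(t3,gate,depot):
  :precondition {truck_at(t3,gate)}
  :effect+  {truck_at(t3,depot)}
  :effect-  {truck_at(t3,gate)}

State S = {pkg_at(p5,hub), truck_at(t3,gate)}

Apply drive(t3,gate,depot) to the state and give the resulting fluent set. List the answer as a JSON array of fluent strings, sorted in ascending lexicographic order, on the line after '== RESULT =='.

Progress:
  pre ⊆ S: {truck_at(t3,gate)} ⊆ S  — applicable
  S \ del = {pkg_at(p5,hub)}
  ∪ add   = {pkg_at(p5,hub), truck_at(t3,depot)}

== RESULT ==
["pkg_at(p5,hub)", "truck_at(t3,depot)"]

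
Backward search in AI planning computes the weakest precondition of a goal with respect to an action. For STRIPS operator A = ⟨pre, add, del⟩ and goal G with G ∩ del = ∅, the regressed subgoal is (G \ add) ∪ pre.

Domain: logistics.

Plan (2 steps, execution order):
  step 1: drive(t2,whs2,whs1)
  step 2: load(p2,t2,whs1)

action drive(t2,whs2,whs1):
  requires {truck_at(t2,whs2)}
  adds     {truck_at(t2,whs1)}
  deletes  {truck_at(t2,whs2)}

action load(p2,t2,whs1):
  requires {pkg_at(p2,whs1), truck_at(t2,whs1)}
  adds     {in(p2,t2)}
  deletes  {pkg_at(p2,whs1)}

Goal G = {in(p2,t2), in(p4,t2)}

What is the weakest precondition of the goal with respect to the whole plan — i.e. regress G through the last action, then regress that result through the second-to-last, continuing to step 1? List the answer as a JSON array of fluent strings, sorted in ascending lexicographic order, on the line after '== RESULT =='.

Work backward from the goal:
  through step 2 (load(p2,t2,whs1)): drop {in(p2,t2)}, keep {in(p4,t2)}, require {pkg_at(p2,whs1), truck_at(t2,whs1)}
    → {in(p4,t2), pkg_at(p2,whs1), truck_at(t2,whs1)}
  through step 1 (drive(t2,whs2,whs1)): drop {truck_at(t2,whs1)}, keep {in(p4,t2), pkg_at(p2,whs1)}, require {truck_at(t2,whs2)}
    → {in(p4,t2), pkg_at(p2,whs1), truck_at(t2,whs2)}

== RESULT ==
["in(p4,t2)", "pkg_at(p2,whs1)", "truck_at(t2,whs2)"]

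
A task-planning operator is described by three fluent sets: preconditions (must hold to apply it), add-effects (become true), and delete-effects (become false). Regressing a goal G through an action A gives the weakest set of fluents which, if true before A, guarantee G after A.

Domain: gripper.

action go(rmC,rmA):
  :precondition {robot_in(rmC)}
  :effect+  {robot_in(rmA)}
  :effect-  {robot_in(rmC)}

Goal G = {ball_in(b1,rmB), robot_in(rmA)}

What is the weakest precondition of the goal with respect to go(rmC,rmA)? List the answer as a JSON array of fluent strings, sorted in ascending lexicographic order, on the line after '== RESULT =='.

Regress:
  G ∩ del = {}  (empty — regression defined)
  G \ add = {ball_in(b1,rmB), robot_in(rmA)} \ {robot_in(rmA)} = {ball_in(b1,rmB)}
  ∪ pre   = {ball_in(b1,rmB)} ∪ {robot_in(rmC)}
          = {ball_in(b1,rmB), robot_in(rmC)}

== RESULT ==
["ball_in(b1,rmB)", "robot_in(rmC)"]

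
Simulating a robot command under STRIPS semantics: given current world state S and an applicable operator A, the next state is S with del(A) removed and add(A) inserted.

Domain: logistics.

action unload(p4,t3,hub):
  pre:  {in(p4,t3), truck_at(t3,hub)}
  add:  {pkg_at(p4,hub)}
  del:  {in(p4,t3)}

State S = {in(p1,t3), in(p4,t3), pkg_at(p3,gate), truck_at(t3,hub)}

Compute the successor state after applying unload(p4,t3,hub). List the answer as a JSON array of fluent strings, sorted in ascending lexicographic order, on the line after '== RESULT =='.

Compute (S \ del) ∪ add:
  pre ⊆ S: {in(p4,t3), truck_at(t3,hub)} ⊆ S  — applicable
  S \ del = {in(p1,t3), pkg_at(p3,gate), truck_at(t3,hub)}
  ∪ add   = {in(p1,t3), pkg_at(p3,gate), pkg_at(p4,hub), truck_at(t3,hub)}

== RESULT ==
["in(p1,t3)", "pkg_at(p3,gate)", "pkg_at(p4,hub)", "truck_at(t3,hub)"]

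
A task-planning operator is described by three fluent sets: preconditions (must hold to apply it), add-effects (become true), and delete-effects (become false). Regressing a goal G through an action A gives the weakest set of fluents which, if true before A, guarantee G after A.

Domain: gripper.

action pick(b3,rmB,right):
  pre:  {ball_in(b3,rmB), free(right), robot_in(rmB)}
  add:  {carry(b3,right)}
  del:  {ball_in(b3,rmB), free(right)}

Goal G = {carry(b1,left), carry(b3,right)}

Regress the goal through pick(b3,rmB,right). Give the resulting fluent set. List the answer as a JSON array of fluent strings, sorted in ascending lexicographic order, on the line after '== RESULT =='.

Compute (G \ add) ∪ pre:
  G ∩ del = {}  (empty — regression defined)
  G \ add = {carry(b1,left), carry(b3,right)} \ {carry(b3,right)} = {carry(b1,left)}
  ∪ pre   = {carry(b1,left)} ∪ {ball_in(b3,rmB), free(right), robot_in(rmB)}
          = {ball_in(b3,rmB), carry(b1,left), free(right), robot_in(rmB)}

== RESULT ==
["ball_in(b3,rmB)", "carry(b1,left)", "free(right)", "robot_in(rmB)"]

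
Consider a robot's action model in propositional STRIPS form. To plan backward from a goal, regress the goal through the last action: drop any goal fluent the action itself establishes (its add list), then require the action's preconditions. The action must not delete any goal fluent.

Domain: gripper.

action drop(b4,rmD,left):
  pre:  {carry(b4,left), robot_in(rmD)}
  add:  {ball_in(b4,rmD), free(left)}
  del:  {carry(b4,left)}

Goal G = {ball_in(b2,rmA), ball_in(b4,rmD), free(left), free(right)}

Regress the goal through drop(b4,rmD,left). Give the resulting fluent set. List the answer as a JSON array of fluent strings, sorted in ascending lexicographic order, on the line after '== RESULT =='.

Regress:
  G ∩ del = {}  (empty — regression defined)
  G \ add = {ball_in(b2,rmA), ball_in(b4,rmD), free(left), free(right)} \ {ball_in(b4,rmD), free(left)} = {ball_in(b2,rmA), free(right)}
  ∪ pre   = {ball_in(b2,rmA), free(right)} ∪ {carry(b4,left), robot_in(rmD)}
          = {ball_in(b2,rmA), carry(b4,left), free(right), robot_in(rmD)}

== RESULT ==
["ball_in(b2,rmA)", "carry(b4,left)", "free(right)", "robot_in(rmD)"]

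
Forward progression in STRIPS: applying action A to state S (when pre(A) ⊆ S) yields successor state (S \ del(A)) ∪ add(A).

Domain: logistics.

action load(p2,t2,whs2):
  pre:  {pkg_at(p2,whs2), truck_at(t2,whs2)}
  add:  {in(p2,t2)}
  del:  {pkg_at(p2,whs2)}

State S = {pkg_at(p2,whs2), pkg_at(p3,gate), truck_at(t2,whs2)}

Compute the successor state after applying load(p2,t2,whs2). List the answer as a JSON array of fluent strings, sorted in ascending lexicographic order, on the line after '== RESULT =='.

Progress:
  pre ⊆ S: {pkg_at(p2,whs2), truck_at(t2,whs2)} ⊆ S  — applicable
  S \ del = {pkg_at(p3,gate), truck_at(t2,whs2)}
  ∪ add   = {in(p2,t2), pkg_at(p3,gate), truck_at(t2,whs2)}

== RESULT ==
["in(p2,t2)", "pkg_at(p3,gate)", "truck_at(t2,whs2)"]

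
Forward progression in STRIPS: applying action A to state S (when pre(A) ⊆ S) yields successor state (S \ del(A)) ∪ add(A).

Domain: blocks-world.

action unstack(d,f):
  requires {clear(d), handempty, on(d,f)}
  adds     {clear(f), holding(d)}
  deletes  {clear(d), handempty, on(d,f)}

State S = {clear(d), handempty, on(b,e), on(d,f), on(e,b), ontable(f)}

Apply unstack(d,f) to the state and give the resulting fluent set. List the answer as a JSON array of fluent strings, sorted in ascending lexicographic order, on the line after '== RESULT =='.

Progress:
  pre ⊆ S: {clear(d), handempty, on(d,f)} ⊆ S  — applicable
  S \ del = {on(b,e), on(e,b), ontable(f)}
  ∪ add   = {clear(f), holding(d), on(b,e), on(e,b), ontable(f)}

== RESULT ==
["clear(f)", "holding(d)", "on(b,e)", "on(e,b)", "ontable(f)"]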